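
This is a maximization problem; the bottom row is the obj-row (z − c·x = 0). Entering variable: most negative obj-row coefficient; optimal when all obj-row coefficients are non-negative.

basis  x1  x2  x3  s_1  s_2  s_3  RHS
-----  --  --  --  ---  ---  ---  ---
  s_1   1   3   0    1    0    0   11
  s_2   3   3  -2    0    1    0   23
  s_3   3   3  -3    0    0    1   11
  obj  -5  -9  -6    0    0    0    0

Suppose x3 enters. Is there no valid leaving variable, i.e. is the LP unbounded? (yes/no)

Every constraint-row entry in column x3 is ≤ 0, so increasing x3 is unbounded.

yes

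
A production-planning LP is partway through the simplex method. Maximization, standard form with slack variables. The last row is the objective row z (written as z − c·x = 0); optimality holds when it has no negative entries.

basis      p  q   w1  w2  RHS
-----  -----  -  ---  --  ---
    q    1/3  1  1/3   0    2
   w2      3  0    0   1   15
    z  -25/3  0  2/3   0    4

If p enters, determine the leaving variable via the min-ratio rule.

w2

Column p entries and ratios — q: 2/(1/3) = 6; w2: 15/3 = 5.
Smallest ratio is 5 in the row of w2, so w2 leaves.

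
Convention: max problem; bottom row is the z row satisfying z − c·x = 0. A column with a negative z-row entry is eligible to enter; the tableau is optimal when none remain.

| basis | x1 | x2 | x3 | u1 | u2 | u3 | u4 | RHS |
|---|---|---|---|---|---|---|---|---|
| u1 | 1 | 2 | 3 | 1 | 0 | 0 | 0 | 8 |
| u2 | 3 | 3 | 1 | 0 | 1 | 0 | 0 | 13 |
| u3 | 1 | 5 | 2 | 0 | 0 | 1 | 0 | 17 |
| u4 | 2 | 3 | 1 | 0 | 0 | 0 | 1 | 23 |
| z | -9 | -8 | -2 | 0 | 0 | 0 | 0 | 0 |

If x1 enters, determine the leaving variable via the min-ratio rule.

u2

Column x1 entries and ratios — u1: 8/1 = 8; u2: 13/3 = 13/3; u3: 17/1 = 17; u4: 23/2 = 23/2.
Smallest ratio is 13/3 in the row of u2, so u2 leaves.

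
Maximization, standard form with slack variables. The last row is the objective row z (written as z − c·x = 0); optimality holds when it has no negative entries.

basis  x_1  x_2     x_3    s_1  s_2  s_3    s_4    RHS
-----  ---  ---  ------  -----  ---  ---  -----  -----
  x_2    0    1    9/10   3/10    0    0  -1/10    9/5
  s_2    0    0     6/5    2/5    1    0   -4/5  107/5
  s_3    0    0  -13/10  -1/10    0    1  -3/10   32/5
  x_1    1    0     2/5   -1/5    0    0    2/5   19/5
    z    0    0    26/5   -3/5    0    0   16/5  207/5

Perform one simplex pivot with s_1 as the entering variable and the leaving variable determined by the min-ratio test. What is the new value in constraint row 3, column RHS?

7

Ratio test on column s_1 — row 1: (9/5)/(3/10) = 6; row 2: (107/5)/(2/5) = 107/2; row 3: entry -1/10 ≤ 0; row 4: entry -1/5 ≤ 0. Minimum is 6 at row 1 (x_2 leaves); pivot element 3/10.
Divide row 1 by 3/10; eliminate column s_1 from the other rows.
Row 3 update in column RHS: 32/5 − (-1/10)·6 = 7.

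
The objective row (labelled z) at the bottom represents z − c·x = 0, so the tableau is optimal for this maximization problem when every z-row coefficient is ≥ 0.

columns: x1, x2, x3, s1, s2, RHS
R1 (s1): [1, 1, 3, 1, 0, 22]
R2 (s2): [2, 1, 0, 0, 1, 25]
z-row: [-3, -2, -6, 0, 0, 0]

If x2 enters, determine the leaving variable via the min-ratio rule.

Column x2 entries and ratios — s1: 22/1 = 22; s2: 25/1 = 25.
Smallest ratio is 22 in the row of s1, so s1 leaves.

s1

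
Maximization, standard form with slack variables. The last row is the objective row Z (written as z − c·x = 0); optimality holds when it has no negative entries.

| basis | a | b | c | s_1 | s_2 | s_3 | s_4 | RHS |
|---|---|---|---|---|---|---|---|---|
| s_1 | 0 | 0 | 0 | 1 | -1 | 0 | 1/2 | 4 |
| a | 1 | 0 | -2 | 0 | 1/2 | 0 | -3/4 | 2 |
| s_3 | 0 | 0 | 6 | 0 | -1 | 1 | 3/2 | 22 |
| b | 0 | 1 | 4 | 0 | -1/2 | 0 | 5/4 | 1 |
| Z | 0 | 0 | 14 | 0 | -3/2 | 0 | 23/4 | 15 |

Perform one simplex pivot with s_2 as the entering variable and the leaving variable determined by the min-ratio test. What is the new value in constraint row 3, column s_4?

0

Ratio test on column s_2 — row 1: entry -1 ≤ 0; row 2: 2/(1/2) = 4; row 3: entry -1 ≤ 0; row 4: entry -1/2 ≤ 0. Minimum is 4 at row 2 (a leaves); pivot element 1/2.
Divide row 2 by 1/2; eliminate column s_2 from the other rows.
Row 3 update in column s_4: 3/2 − (-1)·(-3/2) = 0.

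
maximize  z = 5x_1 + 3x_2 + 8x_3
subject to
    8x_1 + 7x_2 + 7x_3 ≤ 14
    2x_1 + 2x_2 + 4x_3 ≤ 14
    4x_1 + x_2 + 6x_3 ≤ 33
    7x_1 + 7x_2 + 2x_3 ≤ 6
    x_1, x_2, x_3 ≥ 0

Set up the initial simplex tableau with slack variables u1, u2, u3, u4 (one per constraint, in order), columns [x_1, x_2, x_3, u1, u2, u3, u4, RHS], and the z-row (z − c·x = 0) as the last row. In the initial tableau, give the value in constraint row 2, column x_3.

Constraint 2 has coefficient 4 on x_3.

4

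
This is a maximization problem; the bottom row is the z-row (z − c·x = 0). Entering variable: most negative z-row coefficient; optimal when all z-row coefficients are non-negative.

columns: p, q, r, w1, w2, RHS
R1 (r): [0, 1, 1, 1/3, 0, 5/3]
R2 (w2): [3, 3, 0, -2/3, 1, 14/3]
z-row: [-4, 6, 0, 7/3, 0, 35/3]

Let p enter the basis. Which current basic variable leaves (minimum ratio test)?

w2

Column p entries and ratios — r: 0 ≤ 0, skip; w2: (14/3)/3 = 14/9.
Smallest ratio is 14/9 in the row of w2, so w2 leaves.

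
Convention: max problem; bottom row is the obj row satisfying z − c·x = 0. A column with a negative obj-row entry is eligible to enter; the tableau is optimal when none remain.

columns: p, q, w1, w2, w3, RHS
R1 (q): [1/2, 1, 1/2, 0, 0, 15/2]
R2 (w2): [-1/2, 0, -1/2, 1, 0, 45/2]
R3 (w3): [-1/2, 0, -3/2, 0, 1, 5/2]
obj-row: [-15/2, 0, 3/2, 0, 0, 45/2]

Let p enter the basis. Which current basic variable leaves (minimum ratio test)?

Column p entries and ratios — q: (15/2)/(1/2) = 15; w2: -1/2 ≤ 0, skip; w3: -1/2 ≤ 0, skip.
Smallest ratio is 15 in the row of q, so q leaves.

q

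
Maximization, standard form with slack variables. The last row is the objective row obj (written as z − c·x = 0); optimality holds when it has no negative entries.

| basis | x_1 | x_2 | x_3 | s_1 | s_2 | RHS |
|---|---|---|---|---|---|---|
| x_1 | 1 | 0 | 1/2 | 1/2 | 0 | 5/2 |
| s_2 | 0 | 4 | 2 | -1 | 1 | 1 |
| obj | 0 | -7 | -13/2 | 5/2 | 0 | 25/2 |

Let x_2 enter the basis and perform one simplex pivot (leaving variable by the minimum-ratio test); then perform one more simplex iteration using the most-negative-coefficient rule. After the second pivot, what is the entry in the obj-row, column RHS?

63/4

Ratio test on column x_2 — row 1: entry 0 ≤ 0; row 2: 1/4 = 1/4. Minimum is 1/4 at row 2 (s_2 leaves); pivot element 4.
Divide row 2 by 4; eliminate column x_2 from the other rows.
Second iteration: most negative obj-row entry is -3 in column x_3, so x_3 enters.
Ratio test on column x_3 — row 1: (5/2)/(1/2) = 5; row 2: (1/4)/(1/2) = 1/2. Minimum is 1/2 at row 2 (x_2 leaves); pivot element 1/2.
Divide row 2 by 1/2; eliminate column x_3 from the other rows.
After both pivots, the entry at the obj-row, column RHS is 63/4.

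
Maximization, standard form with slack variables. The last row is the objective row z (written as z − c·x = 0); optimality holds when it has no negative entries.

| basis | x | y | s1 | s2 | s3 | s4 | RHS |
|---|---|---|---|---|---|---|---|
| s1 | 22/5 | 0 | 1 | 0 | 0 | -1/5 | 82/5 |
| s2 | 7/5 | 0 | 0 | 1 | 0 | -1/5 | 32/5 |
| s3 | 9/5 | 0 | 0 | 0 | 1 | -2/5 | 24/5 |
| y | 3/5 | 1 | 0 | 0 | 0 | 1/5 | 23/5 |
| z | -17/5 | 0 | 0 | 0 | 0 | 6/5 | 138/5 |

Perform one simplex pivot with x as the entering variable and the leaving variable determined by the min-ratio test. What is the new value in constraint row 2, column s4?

Ratio test on column x — row 1: (82/5)/(22/5) = 41/11; row 2: (32/5)/(7/5) = 32/7; row 3: (24/5)/(9/5) = 8/3; row 4: (23/5)/(3/5) = 23/3. Minimum is 8/3 at row 3 (s3 leaves); pivot element 9/5.
Divide row 3 by 9/5; eliminate column x from the other rows.
Row 2 update in column s4: -1/5 − (7/5)·(-2/9) = 1/9.

1/9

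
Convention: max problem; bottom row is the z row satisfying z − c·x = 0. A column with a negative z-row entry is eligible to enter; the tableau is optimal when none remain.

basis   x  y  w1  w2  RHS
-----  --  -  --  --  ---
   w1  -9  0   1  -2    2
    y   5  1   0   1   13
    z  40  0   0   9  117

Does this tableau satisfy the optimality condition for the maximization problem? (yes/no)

yes

Every z-row coefficient is ≥ 0, so the tableau is optimal.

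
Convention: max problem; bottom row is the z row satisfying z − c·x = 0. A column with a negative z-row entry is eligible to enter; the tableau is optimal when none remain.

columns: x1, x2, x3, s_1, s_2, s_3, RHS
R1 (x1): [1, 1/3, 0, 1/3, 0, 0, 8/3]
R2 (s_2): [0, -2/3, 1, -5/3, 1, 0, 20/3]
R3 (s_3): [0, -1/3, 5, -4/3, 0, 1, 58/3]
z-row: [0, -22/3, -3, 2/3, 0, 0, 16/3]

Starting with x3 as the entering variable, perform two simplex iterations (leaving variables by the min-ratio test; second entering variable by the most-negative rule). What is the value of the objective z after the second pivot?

Ratio test on column x3 — row 1: entry 0 ≤ 0; row 2: (20/3)/1 = 20/3; row 3: (58/3)/5 = 58/15. Minimum is 58/15 at row 3 (s_3 leaves); pivot element 5.
Pivot on row 3; the z-row RHS becomes 16/3 − (-3)·(58/15) = 254/15.
Next entering variable (most negative z-row entry -113/15): x2.
Ratio test on column x2 — row 1: (8/3)/(1/3) = 8; row 2: entry -3/5 ≤ 0; row 3: entry -1/15 ≤ 0. Minimum is 8 at row 1 (x1 leaves); pivot element 1/3.
After the second pivot the z-row RHS is 254/15 − (-113/15)·8 = 386/5.

386/5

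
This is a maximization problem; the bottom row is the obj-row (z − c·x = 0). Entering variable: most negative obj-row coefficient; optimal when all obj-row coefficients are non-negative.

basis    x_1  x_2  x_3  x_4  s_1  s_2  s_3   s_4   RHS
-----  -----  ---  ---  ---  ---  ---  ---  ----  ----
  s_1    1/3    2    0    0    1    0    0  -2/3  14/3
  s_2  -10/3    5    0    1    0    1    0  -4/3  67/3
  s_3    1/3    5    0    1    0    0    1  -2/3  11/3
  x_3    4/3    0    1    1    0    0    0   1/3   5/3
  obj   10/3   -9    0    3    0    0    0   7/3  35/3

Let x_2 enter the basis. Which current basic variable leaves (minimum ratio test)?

Column x_2 entries and ratios — s_1: (14/3)/2 = 7/3; s_2: (67/3)/5 = 67/15; s_3: (11/3)/5 = 11/15; x_3: 0 ≤ 0, skip.
Smallest ratio is 11/15 in the row of s_3, so s_3 leaves.

s_3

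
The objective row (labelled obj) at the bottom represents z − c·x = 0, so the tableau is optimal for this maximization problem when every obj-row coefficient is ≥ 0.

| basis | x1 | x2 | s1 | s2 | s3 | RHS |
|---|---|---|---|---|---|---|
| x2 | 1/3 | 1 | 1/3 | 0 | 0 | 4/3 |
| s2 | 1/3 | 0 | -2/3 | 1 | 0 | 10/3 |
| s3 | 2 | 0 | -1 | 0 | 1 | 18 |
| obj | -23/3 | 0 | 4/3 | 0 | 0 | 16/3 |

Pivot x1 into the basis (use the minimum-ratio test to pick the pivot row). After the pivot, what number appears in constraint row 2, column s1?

Ratio test on column x1 — row 1: (4/3)/(1/3) = 4; row 2: (10/3)/(1/3) = 10; row 3: 18/2 = 9. Minimum is 4 at row 1 (x2 leaves); pivot element 1/3.
Divide row 1 by 1/3; eliminate column x1 from the other rows.
Row 2 update in column s1: -2/3 − (1/3)·1 = -1.

-1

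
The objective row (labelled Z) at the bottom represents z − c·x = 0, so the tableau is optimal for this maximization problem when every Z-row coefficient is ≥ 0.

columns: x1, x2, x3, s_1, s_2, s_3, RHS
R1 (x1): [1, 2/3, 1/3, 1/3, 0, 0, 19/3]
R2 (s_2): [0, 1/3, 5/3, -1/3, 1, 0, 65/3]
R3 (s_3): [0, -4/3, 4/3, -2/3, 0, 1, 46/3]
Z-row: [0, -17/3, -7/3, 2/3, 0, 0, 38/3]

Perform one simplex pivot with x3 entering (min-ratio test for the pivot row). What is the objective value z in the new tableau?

Ratio test on column x3 — row 1: (19/3)/(1/3) = 19; row 2: (65/3)/(5/3) = 13; row 3: (46/3)/(4/3) = 23/2. Minimum is 23/2 at row 3 (s_3 leaves); pivot element 4/3.
Pivot on row 3; the Z-row RHS becomes 38/3 − (-7/3)·(23/2) = 79/2.

79/2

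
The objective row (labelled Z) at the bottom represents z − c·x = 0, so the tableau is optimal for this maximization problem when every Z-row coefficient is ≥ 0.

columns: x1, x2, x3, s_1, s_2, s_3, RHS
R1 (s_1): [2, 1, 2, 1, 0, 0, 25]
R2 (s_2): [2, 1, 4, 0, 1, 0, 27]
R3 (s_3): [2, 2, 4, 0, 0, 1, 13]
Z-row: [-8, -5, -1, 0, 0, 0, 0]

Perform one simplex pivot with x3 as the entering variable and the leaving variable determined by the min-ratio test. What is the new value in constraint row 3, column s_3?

1/4

Ratio test on column x3 — row 1: 25/2 = 25/2; row 2: 27/4 = 27/4; row 3: 13/4 = 13/4. Minimum is 13/4 at row 3 (s_3 leaves); pivot element 4.
Divide row 3 by 4; eliminate column x3 from the other rows.
In the new row 3, the s_3 entry is the old entry divided by the pivot: 1/4 = 1/4.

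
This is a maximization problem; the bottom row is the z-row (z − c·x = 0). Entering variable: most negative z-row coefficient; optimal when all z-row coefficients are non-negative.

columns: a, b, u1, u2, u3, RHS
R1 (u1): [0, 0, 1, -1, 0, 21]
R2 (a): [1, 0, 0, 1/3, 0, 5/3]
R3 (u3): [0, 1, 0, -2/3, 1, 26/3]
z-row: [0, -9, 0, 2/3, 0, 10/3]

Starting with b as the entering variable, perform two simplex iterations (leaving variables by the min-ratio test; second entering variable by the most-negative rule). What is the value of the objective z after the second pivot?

Ratio test on column b — row 1: entry 0 ≤ 0; row 2: entry 0 ≤ 0; row 3: (26/3)/1 = 26/3. Minimum is 26/3 at row 3 (u3 leaves); pivot element 1.
Pivot on row 3; the z-row RHS becomes 10/3 − (-9)·(26/3) = 244/3.
Next entering variable (most negative z-row entry -16/3): u2.
Ratio test on column u2 — row 1: entry -1 ≤ 0; row 2: (5/3)/(1/3) = 5; row 3: entry -2/3 ≤ 0. Minimum is 5 at row 2 (a leaves); pivot element 1/3.
After the second pivot the z-row RHS is 244/3 − (-16/3)·5 = 108.

108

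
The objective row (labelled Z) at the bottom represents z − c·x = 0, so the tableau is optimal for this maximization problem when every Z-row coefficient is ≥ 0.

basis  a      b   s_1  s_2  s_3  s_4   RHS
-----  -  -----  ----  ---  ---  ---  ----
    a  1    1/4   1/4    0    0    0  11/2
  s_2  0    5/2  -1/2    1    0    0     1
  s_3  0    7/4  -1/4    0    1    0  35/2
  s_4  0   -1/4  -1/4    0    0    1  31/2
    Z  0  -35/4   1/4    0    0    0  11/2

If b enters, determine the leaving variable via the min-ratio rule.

s_2

Column b entries and ratios — a: (11/2)/(1/4) = 22; s_2: 1/(5/2) = 2/5; s_3: (35/2)/(7/4) = 10; s_4: -1/4 ≤ 0, skip.
Smallest ratio is 2/5 in the row of s_2, so s_2 leaves.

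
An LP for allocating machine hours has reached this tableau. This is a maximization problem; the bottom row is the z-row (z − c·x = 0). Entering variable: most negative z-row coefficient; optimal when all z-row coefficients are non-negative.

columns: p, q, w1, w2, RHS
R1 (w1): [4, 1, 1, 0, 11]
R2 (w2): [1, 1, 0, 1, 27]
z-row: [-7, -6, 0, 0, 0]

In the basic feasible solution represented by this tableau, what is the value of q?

0

q is not in the basis, so in the current basic feasible solution q = 0.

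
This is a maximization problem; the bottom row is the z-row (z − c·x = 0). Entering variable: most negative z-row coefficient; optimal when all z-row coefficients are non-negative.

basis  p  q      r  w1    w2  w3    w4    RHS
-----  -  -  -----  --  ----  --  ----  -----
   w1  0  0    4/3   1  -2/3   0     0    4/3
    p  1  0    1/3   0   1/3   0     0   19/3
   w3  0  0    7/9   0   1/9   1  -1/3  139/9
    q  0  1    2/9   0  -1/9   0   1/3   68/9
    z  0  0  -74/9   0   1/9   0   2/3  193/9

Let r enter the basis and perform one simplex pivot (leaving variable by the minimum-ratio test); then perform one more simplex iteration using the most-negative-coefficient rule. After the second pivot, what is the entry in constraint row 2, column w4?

0

Ratio test on column r — row 1: (4/3)/(4/3) = 1; row 2: (19/3)/(1/3) = 19; row 3: (139/9)/(7/9) = 139/7; row 4: (68/9)/(2/9) = 34. Minimum is 1 at row 1 (w1 leaves); pivot element 4/3.
Divide row 1 by 4/3; eliminate column r from the other rows.
Second iteration: most negative z-row entry is -4 in column w2, so w2 enters.
Ratio test on column w2 — row 1: entry -1/2 ≤ 0; row 2: 6/(1/2) = 12; row 3: (44/3)/(1/2) = 88/3; row 4: entry 0 ≤ 0. Minimum is 12 at row 2 (p leaves); pivot element 1/2.
Divide row 2 by 1/2; eliminate column w2 from the other rows.
After both pivots, the entry at constraint row 2, column w4 is 0.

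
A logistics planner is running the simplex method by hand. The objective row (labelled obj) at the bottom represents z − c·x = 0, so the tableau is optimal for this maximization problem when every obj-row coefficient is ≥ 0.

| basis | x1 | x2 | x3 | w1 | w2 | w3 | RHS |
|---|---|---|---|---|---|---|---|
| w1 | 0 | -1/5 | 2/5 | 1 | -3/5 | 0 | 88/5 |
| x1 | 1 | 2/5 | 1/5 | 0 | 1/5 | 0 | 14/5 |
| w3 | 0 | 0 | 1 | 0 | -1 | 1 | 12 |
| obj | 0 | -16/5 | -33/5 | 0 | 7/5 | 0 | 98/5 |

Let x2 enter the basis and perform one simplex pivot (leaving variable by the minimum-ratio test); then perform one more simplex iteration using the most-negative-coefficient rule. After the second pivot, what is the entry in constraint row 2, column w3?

Ratio test on column x2 — row 1: entry -1/5 ≤ 0; row 2: (14/5)/(2/5) = 7; row 3: entry 0 ≤ 0. Minimum is 7 at row 2 (x1 leaves); pivot element 2/5.
Divide row 2 by 2/5; eliminate column x2 from the other rows.
Second iteration: most negative obj-row entry is -5 in column x3, so x3 enters.
Ratio test on column x3 — row 1: 19/(1/2) = 38; row 2: 7/(1/2) = 14; row 3: 12/1 = 12. Minimum is 12 at row 3 (w3 leaves); pivot element 1.
Divide row 3 by 1; eliminate column x3 from the other rows.
After both pivots, the entry at constraint row 2, column w3 is -1/2.

-1/2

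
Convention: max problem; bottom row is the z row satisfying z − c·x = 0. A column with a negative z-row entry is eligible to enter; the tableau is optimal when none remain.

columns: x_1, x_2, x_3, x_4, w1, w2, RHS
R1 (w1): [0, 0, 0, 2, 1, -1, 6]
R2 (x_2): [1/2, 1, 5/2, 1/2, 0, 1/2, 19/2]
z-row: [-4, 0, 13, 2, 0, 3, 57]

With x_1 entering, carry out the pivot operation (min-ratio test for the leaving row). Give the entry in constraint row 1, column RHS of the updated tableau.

Ratio test on column x_1 — row 1: entry 0 ≤ 0; row 2: (19/2)/(1/2) = 19. Minimum is 19 at row 2 (x_2 leaves); pivot element 1/2.
Divide row 2 by 1/2; eliminate column x_1 from the other rows.
Row 1 update in column RHS: 6 − 0·19 = 6.

6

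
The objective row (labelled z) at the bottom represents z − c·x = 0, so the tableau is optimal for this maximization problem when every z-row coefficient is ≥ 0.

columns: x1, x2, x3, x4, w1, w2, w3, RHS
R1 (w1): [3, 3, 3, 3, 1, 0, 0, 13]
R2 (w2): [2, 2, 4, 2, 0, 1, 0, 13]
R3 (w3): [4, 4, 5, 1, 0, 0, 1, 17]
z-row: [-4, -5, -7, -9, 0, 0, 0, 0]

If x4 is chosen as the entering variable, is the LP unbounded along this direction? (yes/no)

no

Column x4 has positive entries in row(s) 1, 2, 3, so the ratio test bounds it — not unbounded.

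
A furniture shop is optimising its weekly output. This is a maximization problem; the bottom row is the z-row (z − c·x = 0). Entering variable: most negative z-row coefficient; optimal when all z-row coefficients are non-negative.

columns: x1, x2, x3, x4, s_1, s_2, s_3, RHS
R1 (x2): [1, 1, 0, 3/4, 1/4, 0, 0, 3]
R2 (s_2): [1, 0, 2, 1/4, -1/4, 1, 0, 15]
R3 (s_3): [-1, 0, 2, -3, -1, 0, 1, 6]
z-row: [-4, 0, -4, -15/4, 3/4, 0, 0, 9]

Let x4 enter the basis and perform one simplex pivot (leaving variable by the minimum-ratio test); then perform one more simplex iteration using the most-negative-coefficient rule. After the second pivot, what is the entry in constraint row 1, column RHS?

4

Ratio test on column x4 — row 1: 3/(3/4) = 4; row 2: 15/(1/4) = 60; row 3: entry -3 ≤ 0. Minimum is 4 at row 1 (x2 leaves); pivot element 3/4.
Divide row 1 by 3/4; eliminate column x4 from the other rows.
Second iteration: most negative z-row entry is -4 in column x3, so x3 enters.
Ratio test on column x3 — row 1: entry 0 ≤ 0; row 2: 14/2 = 7; row 3: 18/2 = 9. Minimum is 7 at row 2 (s_2 leaves); pivot element 2.
Divide row 2 by 2; eliminate column x3 from the other rows.
After both pivots, the entry at constraint row 1, column RHS is 4.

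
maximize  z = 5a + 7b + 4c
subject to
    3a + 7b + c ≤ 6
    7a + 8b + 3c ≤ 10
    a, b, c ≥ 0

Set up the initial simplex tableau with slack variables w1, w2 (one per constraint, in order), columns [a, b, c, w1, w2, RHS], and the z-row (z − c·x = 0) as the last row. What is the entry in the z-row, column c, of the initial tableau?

The z-row carries the negated objective coefficients: the c entry is -4.

-4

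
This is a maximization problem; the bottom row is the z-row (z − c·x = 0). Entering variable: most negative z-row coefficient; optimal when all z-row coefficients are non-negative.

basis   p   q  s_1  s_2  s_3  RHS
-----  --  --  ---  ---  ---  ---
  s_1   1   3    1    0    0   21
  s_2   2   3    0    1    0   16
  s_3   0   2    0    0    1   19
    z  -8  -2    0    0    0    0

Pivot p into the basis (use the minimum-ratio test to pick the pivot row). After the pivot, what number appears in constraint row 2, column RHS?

8

Ratio test on column p — row 1: 21/1 = 21; row 2: 16/2 = 8; row 3: entry 0 ≤ 0. Minimum is 8 at row 2 (s_2 leaves); pivot element 2.
Divide row 2 by 2; eliminate column p from the other rows.
In the new row 2, the RHS entry is the old entry divided by the pivot: 16/2 = 8.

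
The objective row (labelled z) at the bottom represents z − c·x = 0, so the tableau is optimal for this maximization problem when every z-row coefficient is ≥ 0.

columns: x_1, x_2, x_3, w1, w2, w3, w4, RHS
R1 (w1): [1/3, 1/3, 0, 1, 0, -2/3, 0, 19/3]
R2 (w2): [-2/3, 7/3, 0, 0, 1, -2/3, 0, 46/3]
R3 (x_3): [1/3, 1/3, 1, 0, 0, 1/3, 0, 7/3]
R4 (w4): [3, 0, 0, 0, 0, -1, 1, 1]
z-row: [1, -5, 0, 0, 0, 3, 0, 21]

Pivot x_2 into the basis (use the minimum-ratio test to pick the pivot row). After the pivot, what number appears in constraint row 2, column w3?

-2/7

Ratio test on column x_2 — row 1: (19/3)/(1/3) = 19; row 2: (46/3)/(7/3) = 46/7; row 3: (7/3)/(1/3) = 7; row 4: entry 0 ≤ 0. Minimum is 46/7 at row 2 (w2 leaves); pivot element 7/3.
Divide row 2 by 7/3; eliminate column x_2 from the other rows.
In the new row 2, the w3 entry is the old entry divided by the pivot: (-2/3)/(7/3) = -2/7.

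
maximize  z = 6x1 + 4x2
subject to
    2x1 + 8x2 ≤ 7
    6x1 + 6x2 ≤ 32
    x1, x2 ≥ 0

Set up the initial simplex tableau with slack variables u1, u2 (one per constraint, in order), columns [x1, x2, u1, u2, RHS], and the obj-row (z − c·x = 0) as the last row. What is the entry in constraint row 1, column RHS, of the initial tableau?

The RHS of constraint 1 is b_1 = 7.

7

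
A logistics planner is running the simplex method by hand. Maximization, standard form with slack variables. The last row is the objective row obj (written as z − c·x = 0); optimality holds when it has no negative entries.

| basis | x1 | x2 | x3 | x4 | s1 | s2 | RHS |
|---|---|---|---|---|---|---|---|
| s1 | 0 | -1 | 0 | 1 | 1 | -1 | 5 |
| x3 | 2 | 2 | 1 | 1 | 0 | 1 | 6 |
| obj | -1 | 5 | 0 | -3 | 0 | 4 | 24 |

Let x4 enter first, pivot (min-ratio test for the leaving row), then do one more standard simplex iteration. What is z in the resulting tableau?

Ratio test on column x4 — row 1: 5/1 = 5; row 2: 6/1 = 6. Minimum is 5 at row 1 (s1 leaves); pivot element 1.
Pivot on row 1; the obj-row RHS becomes 24 − (-3)·5 = 39.
Next entering variable (most negative obj-row entry -1): x1.
Ratio test on column x1 — row 1: entry 0 ≤ 0; row 2: 1/2 = 1/2. Minimum is 1/2 at row 2 (x3 leaves); pivot element 2.
After the second pivot the obj-row RHS is 39 − (-1)·(1/2) = 79/2.

79/2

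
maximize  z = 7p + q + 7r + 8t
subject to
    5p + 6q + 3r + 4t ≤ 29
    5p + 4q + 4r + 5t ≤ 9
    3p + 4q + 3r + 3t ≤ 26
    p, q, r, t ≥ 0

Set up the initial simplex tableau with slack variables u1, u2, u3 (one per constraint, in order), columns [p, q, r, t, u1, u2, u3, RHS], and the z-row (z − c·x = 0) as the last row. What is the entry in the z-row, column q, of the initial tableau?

The z-row carries the negated objective coefficients: the q entry is -1.

-1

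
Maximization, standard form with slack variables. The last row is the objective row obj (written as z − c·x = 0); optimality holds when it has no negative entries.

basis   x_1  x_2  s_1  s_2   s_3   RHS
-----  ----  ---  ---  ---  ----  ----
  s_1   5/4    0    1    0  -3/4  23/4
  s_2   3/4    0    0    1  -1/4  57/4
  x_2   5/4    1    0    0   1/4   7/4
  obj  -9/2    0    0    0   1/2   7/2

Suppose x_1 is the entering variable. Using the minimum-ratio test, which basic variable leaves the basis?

Column x_1 entries and ratios — s_1: (23/4)/(5/4) = 23/5; s_2: (57/4)/(3/4) = 19; x_2: (7/4)/(5/4) = 7/5.
Smallest ratio is 7/5 in the row of x_2, so x_2 leaves.

x_2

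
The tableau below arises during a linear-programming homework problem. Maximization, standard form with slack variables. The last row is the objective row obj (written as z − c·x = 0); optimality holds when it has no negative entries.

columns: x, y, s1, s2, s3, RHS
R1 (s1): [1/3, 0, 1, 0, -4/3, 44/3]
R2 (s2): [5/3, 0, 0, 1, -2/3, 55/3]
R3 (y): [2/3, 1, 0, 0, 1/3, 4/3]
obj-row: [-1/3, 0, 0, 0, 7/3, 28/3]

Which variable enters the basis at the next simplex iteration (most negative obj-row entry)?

x

Negative obj-row entries: x: -1/3.
The most negative is -1/3 in column x, so x enters.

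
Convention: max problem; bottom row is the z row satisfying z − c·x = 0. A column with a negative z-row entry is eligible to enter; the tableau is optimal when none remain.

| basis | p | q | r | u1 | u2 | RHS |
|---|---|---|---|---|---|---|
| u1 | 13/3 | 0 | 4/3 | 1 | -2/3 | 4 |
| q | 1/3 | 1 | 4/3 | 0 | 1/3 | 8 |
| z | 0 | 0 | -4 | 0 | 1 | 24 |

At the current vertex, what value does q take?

8

q is basic (row 2); its value is the RHS of that row, 8.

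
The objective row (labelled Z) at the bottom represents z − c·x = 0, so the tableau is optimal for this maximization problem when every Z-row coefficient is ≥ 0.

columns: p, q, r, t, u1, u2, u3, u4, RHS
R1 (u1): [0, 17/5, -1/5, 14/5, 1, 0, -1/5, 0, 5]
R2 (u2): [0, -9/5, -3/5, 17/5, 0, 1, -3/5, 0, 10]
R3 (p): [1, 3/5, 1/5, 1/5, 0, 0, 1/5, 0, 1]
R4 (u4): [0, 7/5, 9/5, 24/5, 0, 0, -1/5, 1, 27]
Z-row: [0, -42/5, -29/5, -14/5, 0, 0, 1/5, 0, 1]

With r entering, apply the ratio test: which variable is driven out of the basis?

p

Column r entries and ratios — u1: -1/5 ≤ 0, skip; u2: -3/5 ≤ 0, skip; p: 1/(1/5) = 5; u4: 27/(9/5) = 15.
Smallest ratio is 5 in the row of p, so p leaves.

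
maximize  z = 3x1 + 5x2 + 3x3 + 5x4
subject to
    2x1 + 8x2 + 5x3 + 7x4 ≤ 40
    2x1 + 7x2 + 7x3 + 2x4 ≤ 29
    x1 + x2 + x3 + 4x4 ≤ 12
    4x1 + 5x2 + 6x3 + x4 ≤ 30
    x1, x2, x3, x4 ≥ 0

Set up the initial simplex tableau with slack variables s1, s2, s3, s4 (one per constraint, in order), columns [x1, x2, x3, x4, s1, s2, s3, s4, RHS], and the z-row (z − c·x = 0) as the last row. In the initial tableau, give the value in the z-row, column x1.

The z-row carries the negated objective coefficients: the x1 entry is -3.

-3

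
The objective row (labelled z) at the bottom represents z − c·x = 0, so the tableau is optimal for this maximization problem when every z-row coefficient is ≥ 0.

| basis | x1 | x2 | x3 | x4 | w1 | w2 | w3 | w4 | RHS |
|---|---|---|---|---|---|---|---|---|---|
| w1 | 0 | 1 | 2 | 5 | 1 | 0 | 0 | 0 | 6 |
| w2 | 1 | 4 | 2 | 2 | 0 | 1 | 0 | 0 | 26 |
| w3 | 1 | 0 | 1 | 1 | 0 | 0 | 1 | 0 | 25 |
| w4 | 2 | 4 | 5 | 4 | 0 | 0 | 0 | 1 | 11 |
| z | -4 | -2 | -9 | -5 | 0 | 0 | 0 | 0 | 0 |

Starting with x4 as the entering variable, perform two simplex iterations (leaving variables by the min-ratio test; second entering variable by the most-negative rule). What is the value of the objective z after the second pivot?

319/17

Ratio test on column x4 — row 1: 6/5 = 6/5; row 2: 26/2 = 13; row 3: 25/1 = 25; row 4: 11/4 = 11/4. Minimum is 6/5 at row 1 (w1 leaves); pivot element 5.
Pivot on row 1; the z-row RHS becomes 0 − (-5)·(6/5) = 6.
Next entering variable (most negative z-row entry -7): x3.
Ratio test on column x3 — row 1: (6/5)/(2/5) = 3; row 2: (118/5)/(6/5) = 59/3; row 3: (119/5)/(3/5) = 119/3; row 4: (31/5)/(17/5) = 31/17. Minimum is 31/17 at row 4 (w4 leaves); pivot element 17/5.
After the second pivot the z-row RHS is 6 − (-7)·(31/17) = 319/17.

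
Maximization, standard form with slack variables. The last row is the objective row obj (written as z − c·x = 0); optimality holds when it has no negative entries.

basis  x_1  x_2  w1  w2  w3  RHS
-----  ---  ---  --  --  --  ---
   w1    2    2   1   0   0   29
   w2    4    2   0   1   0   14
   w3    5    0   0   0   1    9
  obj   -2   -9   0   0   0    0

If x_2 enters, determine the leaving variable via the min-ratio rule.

w2

Column x_2 entries and ratios — w1: 29/2 = 29/2; w2: 14/2 = 7; w3: 0 ≤ 0, skip.
Smallest ratio is 7 in the row of w2, so w2 leaves.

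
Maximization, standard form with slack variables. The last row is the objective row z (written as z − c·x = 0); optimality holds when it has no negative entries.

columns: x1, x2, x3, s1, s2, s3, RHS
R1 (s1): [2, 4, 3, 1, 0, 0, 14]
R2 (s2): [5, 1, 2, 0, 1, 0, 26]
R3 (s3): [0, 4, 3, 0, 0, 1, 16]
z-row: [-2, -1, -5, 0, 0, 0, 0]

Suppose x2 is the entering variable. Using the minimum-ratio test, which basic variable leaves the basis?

Column x2 entries and ratios — s1: 14/4 = 7/2; s2: 26/1 = 26; s3: 16/4 = 4.
Smallest ratio is 7/2 in the row of s1, so s1 leaves.

s1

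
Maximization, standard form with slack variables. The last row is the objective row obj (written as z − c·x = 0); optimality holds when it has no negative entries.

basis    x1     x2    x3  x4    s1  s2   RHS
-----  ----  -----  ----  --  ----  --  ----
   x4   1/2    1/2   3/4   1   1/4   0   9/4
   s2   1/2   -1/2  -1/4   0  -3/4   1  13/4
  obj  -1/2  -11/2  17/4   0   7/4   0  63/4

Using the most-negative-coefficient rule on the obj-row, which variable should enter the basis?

Negative obj-row entries: x1: -1/2, x2: -11/2.
The most negative is -11/2 in column x2, so x2 enters.

x2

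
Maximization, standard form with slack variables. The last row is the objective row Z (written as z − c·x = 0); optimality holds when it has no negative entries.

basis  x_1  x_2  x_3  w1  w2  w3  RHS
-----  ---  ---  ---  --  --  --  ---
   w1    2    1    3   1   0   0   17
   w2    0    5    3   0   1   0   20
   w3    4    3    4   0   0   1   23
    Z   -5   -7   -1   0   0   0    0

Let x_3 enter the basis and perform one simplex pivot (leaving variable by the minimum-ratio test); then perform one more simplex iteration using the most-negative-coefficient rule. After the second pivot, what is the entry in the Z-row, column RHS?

7

Ratio test on column x_3 — row 1: 17/3 = 17/3; row 2: 20/3 = 20/3; row 3: 23/4 = 23/4. Minimum is 17/3 at row 1 (w1 leaves); pivot element 3.
Divide row 1 by 3; eliminate column x_3 from the other rows.
Second iteration: most negative Z-row entry is -20/3 in column x_2, so x_2 enters.
Ratio test on column x_2 — row 1: (17/3)/(1/3) = 17; row 2: 3/4 = 3/4; row 3: (1/3)/(5/3) = 1/5. Minimum is 1/5 at row 3 (w3 leaves); pivot element 5/3.
Divide row 3 by 5/3; eliminate column x_2 from the other rows.
After both pivots, the entry at the Z-row, column RHS is 7.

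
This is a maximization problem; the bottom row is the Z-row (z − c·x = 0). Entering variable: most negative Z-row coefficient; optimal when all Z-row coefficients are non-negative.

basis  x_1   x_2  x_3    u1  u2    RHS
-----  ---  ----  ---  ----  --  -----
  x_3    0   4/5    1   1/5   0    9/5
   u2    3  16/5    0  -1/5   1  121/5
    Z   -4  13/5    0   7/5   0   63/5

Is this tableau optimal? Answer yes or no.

The Z-row has a negative entry -4 in column x_1, so it is not optimal.

no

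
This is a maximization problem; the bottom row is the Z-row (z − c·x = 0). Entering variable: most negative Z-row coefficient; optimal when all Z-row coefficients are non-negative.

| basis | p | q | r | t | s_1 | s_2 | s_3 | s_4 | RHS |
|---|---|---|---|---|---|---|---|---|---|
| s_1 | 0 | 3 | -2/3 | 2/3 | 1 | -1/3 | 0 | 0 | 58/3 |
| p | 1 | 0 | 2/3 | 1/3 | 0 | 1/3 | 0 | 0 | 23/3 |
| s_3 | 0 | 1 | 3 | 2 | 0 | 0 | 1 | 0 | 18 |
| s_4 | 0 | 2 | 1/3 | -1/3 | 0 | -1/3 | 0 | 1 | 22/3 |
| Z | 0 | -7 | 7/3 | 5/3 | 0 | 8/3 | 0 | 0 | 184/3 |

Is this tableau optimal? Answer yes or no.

The Z-row has a negative entry -7 in column q, so it is not optimal.

no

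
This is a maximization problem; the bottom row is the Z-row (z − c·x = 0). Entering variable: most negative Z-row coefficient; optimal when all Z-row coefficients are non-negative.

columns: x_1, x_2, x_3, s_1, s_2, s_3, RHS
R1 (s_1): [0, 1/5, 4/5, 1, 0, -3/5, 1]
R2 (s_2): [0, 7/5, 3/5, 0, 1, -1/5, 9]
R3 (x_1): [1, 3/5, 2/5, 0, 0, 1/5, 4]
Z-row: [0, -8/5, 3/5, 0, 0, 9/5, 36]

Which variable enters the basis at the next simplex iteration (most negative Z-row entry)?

x_2

Negative Z-row entries: x_2: -8/5.
The most negative is -8/5 in column x_2, so x_2 enters.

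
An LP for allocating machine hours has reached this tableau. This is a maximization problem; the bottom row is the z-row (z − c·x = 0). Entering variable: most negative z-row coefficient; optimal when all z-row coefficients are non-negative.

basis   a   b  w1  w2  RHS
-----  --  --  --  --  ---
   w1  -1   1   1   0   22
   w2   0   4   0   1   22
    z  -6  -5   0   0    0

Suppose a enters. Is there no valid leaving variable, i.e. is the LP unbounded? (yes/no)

Every constraint-row entry in column a is ≤ 0, so increasing a is unbounded.

yes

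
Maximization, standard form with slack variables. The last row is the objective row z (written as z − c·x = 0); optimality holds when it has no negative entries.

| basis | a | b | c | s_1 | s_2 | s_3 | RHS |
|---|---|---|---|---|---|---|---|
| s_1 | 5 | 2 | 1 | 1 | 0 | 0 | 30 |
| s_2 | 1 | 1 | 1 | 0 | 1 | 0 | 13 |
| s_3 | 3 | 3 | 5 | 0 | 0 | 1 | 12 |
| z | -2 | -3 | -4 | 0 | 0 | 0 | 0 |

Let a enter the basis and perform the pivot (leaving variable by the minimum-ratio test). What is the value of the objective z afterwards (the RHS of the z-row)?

Ratio test on column a — row 1: 30/5 = 6; row 2: 13/1 = 13; row 3: 12/3 = 4. Minimum is 4 at row 3 (s_3 leaves); pivot element 3.
Pivot on row 3; the z-row RHS becomes 0 − (-2)·4 = 8.

8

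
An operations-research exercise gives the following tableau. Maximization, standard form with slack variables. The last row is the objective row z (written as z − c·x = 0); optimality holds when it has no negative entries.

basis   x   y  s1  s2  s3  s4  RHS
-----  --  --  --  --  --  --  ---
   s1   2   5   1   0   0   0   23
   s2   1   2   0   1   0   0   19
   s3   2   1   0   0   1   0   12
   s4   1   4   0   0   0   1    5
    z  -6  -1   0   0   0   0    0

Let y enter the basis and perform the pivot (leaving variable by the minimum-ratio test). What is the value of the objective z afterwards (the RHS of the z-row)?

Ratio test on column y — row 1: 23/5 = 23/5; row 2: 19/2 = 19/2; row 3: 12/1 = 12; row 4: 5/4 = 5/4. Minimum is 5/4 at row 4 (s4 leaves); pivot element 4.
Pivot on row 4; the z-row RHS becomes 0 − (-1)·(5/4) = 5/4.

5/4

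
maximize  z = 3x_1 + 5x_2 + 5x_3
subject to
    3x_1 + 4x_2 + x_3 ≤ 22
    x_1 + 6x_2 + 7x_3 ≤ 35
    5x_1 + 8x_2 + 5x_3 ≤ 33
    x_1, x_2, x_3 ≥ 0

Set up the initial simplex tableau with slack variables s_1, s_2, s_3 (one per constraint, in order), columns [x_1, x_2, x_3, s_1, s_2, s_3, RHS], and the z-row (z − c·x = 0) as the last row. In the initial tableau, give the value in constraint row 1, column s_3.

Slack s_3 belongs to constraint 3; its column is the unit vector e_3, so the entry in row 1 is 0.

0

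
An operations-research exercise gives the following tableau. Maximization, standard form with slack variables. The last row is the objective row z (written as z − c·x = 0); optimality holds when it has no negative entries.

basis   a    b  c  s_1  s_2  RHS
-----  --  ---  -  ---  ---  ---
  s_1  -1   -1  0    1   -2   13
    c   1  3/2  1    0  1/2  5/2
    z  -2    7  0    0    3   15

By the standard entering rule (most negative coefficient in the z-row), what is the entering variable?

Negative z-row entries: a: -2.
The most negative is -2 in column a, so a enters.

a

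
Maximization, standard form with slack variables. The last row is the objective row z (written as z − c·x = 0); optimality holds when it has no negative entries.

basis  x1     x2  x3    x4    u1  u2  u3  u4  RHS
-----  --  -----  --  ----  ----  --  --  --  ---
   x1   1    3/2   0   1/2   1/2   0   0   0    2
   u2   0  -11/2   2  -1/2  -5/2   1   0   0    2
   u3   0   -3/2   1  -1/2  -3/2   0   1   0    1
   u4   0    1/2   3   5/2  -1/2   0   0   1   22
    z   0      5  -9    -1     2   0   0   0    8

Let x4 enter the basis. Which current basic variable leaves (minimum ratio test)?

x1

Column x4 entries and ratios — x1: 2/(1/2) = 4; u2: -1/2 ≤ 0, skip; u3: -1/2 ≤ 0, skip; u4: 22/(5/2) = 44/5.
Smallest ratio is 4 in the row of x1, so x1 leaves.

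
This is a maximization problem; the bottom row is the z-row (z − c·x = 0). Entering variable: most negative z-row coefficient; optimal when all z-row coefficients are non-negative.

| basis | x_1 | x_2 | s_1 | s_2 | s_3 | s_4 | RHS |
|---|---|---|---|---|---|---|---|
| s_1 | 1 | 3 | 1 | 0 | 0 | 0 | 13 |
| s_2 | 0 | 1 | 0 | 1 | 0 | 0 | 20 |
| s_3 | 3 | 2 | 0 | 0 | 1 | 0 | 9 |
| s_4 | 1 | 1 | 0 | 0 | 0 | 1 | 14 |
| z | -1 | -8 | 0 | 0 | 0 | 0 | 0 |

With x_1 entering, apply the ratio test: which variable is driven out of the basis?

s_3

Column x_1 entries and ratios — s_1: 13/1 = 13; s_2: 0 ≤ 0, skip; s_3: 9/3 = 3; s_4: 14/1 = 14.
Smallest ratio is 3 in the row of s_3, so s_3 leaves.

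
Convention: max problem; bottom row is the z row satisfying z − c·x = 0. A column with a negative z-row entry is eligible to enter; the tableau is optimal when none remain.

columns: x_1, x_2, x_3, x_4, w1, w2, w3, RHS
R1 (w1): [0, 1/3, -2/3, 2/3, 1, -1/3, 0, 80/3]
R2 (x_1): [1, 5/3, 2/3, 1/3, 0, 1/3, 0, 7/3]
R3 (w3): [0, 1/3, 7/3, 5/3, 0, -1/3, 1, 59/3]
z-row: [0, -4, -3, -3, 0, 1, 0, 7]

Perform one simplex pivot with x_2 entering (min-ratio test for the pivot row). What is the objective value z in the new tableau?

63/5

Ratio test on column x_2 — row 1: (80/3)/(1/3) = 80; row 2: (7/3)/(5/3) = 7/5; row 3: (59/3)/(1/3) = 59. Minimum is 7/5 at row 2 (x_1 leaves); pivot element 5/3.
Pivot on row 2; the z-row RHS becomes 7 − (-4)·(7/5) = 63/5.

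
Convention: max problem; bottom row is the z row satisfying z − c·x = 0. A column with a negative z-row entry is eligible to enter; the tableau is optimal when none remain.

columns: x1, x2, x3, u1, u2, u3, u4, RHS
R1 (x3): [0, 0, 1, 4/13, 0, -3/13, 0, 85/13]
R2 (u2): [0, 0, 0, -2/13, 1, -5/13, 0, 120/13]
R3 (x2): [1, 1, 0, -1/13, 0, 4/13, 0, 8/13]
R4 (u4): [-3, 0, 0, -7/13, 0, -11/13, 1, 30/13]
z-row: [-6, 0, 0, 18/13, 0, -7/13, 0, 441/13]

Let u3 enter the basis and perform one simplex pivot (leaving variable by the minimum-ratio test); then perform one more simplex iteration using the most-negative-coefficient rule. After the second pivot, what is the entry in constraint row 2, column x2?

Ratio test on column u3 — row 1: entry -3/13 ≤ 0; row 2: entry -5/13 ≤ 0; row 3: (8/13)/(4/13) = 2; row 4: entry -11/13 ≤ 0. Minimum is 2 at row 3 (x2 leaves); pivot element 4/13.
Divide row 3 by 4/13; eliminate column u3 from the other rows.
Second iteration: most negative z-row entry is -17/4 in column x1, so x1 enters.
Ratio test on column x1 — row 1: 7/(3/4) = 28/3; row 2: 10/(5/4) = 8; row 3: 2/(13/4) = 8/13; row 4: entry -1/4 ≤ 0. Minimum is 8/13 at row 3 (u3 leaves); pivot element 13/4.
Divide row 3 by 13/4; eliminate column x1 from the other rows.
After both pivots, the entry at constraint row 2, column x2 is 0.

0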